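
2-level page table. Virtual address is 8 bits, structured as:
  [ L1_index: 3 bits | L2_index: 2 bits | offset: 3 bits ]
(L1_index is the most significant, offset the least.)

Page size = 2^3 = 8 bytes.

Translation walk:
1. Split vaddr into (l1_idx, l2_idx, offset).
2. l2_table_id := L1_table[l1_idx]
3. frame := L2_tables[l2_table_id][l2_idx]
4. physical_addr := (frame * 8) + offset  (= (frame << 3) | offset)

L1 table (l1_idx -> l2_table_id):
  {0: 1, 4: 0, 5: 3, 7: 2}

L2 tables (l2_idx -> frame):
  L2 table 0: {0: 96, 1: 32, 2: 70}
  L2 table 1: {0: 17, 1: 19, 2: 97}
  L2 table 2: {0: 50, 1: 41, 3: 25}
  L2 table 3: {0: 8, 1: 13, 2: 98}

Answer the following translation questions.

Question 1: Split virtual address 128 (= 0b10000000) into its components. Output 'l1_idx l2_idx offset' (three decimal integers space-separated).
vaddr = 128 = 0b10000000
  top 3 bits -> l1_idx = 4
  next 2 bits -> l2_idx = 0
  bottom 3 bits -> offset = 0

Answer: 4 0 0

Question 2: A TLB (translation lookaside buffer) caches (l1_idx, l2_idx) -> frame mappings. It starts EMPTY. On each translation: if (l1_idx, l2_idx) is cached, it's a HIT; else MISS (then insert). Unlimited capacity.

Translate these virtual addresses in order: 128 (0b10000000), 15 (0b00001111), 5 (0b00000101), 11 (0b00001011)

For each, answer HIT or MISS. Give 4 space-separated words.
Answer: MISS MISS MISS HIT

Derivation:
vaddr=128: (4,0) not in TLB -> MISS, insert
vaddr=15: (0,1) not in TLB -> MISS, insert
vaddr=5: (0,0) not in TLB -> MISS, insert
vaddr=11: (0,1) in TLB -> HIT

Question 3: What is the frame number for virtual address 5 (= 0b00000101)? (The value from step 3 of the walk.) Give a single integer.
Answer: 17

Derivation:
vaddr = 5: l1_idx=0, l2_idx=0
L1[0] = 1; L2[1][0] = 17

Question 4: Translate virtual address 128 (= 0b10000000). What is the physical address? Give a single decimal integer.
Answer: 768

Derivation:
vaddr = 128 = 0b10000000
Split: l1_idx=4, l2_idx=0, offset=0
L1[4] = 0
L2[0][0] = 96
paddr = 96 * 8 + 0 = 768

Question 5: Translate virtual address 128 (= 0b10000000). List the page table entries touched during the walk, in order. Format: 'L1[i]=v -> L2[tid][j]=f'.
Answer: L1[4]=0 -> L2[0][0]=96

Derivation:
vaddr = 128 = 0b10000000
Split: l1_idx=4, l2_idx=0, offset=0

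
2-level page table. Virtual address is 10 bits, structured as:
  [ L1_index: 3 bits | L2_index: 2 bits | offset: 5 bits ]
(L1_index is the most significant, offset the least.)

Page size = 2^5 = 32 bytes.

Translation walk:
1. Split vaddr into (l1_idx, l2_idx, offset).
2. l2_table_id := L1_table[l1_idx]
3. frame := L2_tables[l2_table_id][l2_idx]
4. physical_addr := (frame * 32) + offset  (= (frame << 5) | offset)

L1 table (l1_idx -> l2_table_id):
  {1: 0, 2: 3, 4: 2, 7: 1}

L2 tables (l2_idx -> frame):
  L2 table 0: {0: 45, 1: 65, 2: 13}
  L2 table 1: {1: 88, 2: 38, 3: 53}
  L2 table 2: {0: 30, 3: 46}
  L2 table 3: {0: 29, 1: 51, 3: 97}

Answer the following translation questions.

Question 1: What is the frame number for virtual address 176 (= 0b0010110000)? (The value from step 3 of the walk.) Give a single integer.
vaddr = 176: l1_idx=1, l2_idx=1
L1[1] = 0; L2[0][1] = 65

Answer: 65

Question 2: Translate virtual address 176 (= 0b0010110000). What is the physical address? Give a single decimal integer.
Answer: 2096

Derivation:
vaddr = 176 = 0b0010110000
Split: l1_idx=1, l2_idx=1, offset=16
L1[1] = 0
L2[0][1] = 65
paddr = 65 * 32 + 16 = 2096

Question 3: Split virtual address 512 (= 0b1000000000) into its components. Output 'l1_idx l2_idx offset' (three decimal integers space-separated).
Answer: 4 0 0

Derivation:
vaddr = 512 = 0b1000000000
  top 3 bits -> l1_idx = 4
  next 2 bits -> l2_idx = 0
  bottom 5 bits -> offset = 0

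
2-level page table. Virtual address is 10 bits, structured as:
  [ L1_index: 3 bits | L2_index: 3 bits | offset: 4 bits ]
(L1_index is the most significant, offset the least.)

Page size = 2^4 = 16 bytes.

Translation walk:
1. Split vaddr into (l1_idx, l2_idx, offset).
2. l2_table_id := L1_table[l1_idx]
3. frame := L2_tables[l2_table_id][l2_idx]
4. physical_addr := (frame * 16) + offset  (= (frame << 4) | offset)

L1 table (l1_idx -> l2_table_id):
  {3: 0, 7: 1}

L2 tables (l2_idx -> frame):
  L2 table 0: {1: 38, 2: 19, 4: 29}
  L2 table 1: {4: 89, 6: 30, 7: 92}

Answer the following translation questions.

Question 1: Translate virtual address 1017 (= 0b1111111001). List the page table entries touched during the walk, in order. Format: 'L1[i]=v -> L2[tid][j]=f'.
Answer: L1[7]=1 -> L2[1][7]=92

Derivation:
vaddr = 1017 = 0b1111111001
Split: l1_idx=7, l2_idx=7, offset=9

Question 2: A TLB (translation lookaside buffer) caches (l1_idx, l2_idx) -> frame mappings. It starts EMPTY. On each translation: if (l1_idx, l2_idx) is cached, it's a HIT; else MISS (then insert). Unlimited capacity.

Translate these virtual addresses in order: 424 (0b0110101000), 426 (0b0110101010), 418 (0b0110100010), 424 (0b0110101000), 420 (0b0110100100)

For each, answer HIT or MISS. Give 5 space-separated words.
Answer: MISS HIT HIT HIT HIT

Derivation:
vaddr=424: (3,2) not in TLB -> MISS, insert
vaddr=426: (3,2) in TLB -> HIT
vaddr=418: (3,2) in TLB -> HIT
vaddr=424: (3,2) in TLB -> HIT
vaddr=420: (3,2) in TLB -> HIT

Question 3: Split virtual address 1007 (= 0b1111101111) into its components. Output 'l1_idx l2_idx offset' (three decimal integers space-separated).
vaddr = 1007 = 0b1111101111
  top 3 bits -> l1_idx = 7
  next 3 bits -> l2_idx = 6
  bottom 4 bits -> offset = 15

Answer: 7 6 15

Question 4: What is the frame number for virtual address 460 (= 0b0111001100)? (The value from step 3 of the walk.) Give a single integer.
Answer: 29

Derivation:
vaddr = 460: l1_idx=3, l2_idx=4
L1[3] = 0; L2[0][4] = 29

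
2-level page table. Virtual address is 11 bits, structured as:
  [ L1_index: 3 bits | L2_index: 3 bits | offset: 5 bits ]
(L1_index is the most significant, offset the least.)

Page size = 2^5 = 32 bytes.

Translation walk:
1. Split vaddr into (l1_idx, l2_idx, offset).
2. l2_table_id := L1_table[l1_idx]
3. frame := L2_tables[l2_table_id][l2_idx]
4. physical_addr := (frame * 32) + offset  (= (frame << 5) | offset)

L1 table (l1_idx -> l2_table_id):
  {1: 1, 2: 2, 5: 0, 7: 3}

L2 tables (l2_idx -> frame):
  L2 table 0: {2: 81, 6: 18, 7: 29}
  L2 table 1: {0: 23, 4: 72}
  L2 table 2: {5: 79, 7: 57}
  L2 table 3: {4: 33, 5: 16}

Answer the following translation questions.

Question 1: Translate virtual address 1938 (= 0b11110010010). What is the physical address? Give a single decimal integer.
vaddr = 1938 = 0b11110010010
Split: l1_idx=7, l2_idx=4, offset=18
L1[7] = 3
L2[3][4] = 33
paddr = 33 * 32 + 18 = 1074

Answer: 1074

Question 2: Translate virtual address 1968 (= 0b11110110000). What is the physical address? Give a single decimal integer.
vaddr = 1968 = 0b11110110000
Split: l1_idx=7, l2_idx=5, offset=16
L1[7] = 3
L2[3][5] = 16
paddr = 16 * 32 + 16 = 528

Answer: 528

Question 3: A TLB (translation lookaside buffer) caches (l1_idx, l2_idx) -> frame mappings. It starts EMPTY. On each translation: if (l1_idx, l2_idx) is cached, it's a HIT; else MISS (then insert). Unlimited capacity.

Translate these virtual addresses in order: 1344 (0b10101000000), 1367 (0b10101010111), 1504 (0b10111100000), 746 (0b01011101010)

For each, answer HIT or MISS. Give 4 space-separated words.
vaddr=1344: (5,2) not in TLB -> MISS, insert
vaddr=1367: (5,2) in TLB -> HIT
vaddr=1504: (5,7) not in TLB -> MISS, insert
vaddr=746: (2,7) not in TLB -> MISS, insert

Answer: MISS HIT MISS MISS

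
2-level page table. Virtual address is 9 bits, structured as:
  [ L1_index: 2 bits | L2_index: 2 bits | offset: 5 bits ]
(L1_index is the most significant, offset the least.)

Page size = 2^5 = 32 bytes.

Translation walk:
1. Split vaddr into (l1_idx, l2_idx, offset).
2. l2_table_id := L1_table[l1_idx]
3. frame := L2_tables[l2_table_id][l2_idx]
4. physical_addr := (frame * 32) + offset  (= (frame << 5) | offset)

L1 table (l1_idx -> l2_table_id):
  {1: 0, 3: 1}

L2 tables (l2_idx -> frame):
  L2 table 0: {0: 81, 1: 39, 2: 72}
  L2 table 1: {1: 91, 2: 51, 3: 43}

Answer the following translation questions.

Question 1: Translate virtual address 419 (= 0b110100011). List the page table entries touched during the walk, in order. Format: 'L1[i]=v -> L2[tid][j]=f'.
Answer: L1[3]=1 -> L2[1][1]=91

Derivation:
vaddr = 419 = 0b110100011
Split: l1_idx=3, l2_idx=1, offset=3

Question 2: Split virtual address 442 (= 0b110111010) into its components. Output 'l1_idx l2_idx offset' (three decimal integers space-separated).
Answer: 3 1 26

Derivation:
vaddr = 442 = 0b110111010
  top 2 bits -> l1_idx = 3
  next 2 bits -> l2_idx = 1
  bottom 5 bits -> offset = 26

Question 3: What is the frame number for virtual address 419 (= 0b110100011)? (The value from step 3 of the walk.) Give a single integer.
Answer: 91

Derivation:
vaddr = 419: l1_idx=3, l2_idx=1
L1[3] = 1; L2[1][1] = 91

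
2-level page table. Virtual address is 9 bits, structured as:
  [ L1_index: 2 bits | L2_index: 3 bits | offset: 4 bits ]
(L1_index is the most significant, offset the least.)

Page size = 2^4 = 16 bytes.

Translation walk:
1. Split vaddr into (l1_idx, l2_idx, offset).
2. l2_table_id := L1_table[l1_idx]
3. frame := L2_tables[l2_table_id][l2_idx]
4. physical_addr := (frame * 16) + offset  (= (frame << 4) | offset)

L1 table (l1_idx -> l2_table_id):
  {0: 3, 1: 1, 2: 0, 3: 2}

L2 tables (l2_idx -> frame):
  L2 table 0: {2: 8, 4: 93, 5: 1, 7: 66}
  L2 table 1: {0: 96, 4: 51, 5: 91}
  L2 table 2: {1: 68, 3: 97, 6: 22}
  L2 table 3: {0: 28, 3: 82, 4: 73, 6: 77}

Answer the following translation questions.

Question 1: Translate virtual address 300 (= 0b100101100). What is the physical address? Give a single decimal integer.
Answer: 140

Derivation:
vaddr = 300 = 0b100101100
Split: l1_idx=2, l2_idx=2, offset=12
L1[2] = 0
L2[0][2] = 8
paddr = 8 * 16 + 12 = 140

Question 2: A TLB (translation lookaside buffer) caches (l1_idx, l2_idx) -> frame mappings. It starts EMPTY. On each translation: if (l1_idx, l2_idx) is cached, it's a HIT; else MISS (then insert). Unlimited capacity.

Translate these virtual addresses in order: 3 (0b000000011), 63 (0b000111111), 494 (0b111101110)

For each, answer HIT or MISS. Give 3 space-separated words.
vaddr=3: (0,0) not in TLB -> MISS, insert
vaddr=63: (0,3) not in TLB -> MISS, insert
vaddr=494: (3,6) not in TLB -> MISS, insert

Answer: MISS MISS MISS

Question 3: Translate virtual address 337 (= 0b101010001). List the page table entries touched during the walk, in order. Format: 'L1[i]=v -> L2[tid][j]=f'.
vaddr = 337 = 0b101010001
Split: l1_idx=2, l2_idx=5, offset=1

Answer: L1[2]=0 -> L2[0][5]=1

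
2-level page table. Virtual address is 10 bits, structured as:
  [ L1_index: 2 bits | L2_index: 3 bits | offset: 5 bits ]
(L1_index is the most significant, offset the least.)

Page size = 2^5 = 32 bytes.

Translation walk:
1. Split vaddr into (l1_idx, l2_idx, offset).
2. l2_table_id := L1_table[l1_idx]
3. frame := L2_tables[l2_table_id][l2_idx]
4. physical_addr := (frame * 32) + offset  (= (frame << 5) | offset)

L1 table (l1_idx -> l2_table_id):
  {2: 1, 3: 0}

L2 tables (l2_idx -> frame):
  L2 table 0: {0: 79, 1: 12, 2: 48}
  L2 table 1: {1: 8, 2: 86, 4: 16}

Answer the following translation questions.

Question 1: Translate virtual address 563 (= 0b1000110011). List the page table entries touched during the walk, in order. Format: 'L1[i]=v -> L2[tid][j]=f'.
Answer: L1[2]=1 -> L2[1][1]=8

Derivation:
vaddr = 563 = 0b1000110011
Split: l1_idx=2, l2_idx=1, offset=19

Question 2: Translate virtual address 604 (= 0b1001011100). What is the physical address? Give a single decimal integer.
Answer: 2780

Derivation:
vaddr = 604 = 0b1001011100
Split: l1_idx=2, l2_idx=2, offset=28
L1[2] = 1
L2[1][2] = 86
paddr = 86 * 32 + 28 = 2780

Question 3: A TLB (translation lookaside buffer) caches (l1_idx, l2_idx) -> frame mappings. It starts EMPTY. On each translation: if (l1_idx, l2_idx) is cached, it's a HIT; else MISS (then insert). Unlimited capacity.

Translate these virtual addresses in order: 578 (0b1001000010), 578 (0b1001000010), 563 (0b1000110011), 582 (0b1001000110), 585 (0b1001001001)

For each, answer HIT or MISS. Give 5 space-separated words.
vaddr=578: (2,2) not in TLB -> MISS, insert
vaddr=578: (2,2) in TLB -> HIT
vaddr=563: (2,1) not in TLB -> MISS, insert
vaddr=582: (2,2) in TLB -> HIT
vaddr=585: (2,2) in TLB -> HIT

Answer: MISS HIT MISS HIT HIT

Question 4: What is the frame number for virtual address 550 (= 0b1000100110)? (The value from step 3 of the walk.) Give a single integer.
Answer: 8

Derivation:
vaddr = 550: l1_idx=2, l2_idx=1
L1[2] = 1; L2[1][1] = 8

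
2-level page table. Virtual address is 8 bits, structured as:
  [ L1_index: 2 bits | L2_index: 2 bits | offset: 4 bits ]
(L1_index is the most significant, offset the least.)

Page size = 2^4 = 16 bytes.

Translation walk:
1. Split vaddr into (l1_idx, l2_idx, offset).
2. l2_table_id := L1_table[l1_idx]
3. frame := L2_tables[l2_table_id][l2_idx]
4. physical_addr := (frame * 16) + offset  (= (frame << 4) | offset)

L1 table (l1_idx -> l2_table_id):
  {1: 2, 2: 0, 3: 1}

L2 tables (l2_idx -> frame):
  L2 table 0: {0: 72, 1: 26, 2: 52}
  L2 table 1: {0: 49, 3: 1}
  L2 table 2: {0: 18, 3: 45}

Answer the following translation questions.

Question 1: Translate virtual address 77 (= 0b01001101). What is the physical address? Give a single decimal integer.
Answer: 301

Derivation:
vaddr = 77 = 0b01001101
Split: l1_idx=1, l2_idx=0, offset=13
L1[1] = 2
L2[2][0] = 18
paddr = 18 * 16 + 13 = 301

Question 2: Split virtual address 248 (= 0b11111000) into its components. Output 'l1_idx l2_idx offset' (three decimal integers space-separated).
Answer: 3 3 8

Derivation:
vaddr = 248 = 0b11111000
  top 2 bits -> l1_idx = 3
  next 2 bits -> l2_idx = 3
  bottom 4 bits -> offset = 8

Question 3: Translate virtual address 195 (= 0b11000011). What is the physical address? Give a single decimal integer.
Answer: 787

Derivation:
vaddr = 195 = 0b11000011
Split: l1_idx=3, l2_idx=0, offset=3
L1[3] = 1
L2[1][0] = 49
paddr = 49 * 16 + 3 = 787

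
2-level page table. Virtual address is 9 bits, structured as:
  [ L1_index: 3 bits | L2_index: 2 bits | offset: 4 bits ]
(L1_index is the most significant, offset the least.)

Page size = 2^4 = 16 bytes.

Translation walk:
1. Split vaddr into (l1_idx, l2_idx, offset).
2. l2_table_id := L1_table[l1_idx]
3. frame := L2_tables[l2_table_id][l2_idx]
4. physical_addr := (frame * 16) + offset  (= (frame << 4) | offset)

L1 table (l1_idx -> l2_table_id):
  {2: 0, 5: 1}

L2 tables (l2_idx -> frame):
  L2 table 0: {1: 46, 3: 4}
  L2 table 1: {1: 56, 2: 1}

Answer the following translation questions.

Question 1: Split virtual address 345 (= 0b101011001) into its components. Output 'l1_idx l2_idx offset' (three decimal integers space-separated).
Answer: 5 1 9

Derivation:
vaddr = 345 = 0b101011001
  top 3 bits -> l1_idx = 5
  next 2 bits -> l2_idx = 1
  bottom 4 bits -> offset = 9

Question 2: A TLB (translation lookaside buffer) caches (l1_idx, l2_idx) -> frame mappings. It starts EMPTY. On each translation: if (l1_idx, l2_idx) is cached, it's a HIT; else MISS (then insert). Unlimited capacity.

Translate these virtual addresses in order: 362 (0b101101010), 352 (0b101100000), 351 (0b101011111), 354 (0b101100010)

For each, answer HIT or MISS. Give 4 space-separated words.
vaddr=362: (5,2) not in TLB -> MISS, insert
vaddr=352: (5,2) in TLB -> HIT
vaddr=351: (5,1) not in TLB -> MISS, insert
vaddr=354: (5,2) in TLB -> HIT

Answer: MISS HIT MISS HIT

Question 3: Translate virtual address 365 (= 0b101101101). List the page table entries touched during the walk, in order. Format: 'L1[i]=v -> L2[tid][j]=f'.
vaddr = 365 = 0b101101101
Split: l1_idx=5, l2_idx=2, offset=13

Answer: L1[5]=1 -> L2[1][2]=1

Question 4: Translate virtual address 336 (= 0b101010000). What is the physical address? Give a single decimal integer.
Answer: 896

Derivation:
vaddr = 336 = 0b101010000
Split: l1_idx=5, l2_idx=1, offset=0
L1[5] = 1
L2[1][1] = 56
paddr = 56 * 16 + 0 = 896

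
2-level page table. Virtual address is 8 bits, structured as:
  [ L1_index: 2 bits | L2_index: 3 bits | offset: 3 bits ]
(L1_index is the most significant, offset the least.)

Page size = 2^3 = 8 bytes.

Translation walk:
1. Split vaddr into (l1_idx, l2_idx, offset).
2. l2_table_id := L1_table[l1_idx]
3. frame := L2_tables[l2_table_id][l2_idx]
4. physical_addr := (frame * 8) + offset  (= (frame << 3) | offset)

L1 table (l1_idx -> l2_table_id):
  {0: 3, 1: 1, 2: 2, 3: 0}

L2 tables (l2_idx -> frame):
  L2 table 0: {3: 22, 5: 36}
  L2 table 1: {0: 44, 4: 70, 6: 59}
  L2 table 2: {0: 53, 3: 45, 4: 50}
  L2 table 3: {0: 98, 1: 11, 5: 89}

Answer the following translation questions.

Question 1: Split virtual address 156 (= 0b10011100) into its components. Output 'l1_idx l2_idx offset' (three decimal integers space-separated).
vaddr = 156 = 0b10011100
  top 2 bits -> l1_idx = 2
  next 3 bits -> l2_idx = 3
  bottom 3 bits -> offset = 4

Answer: 2 3 4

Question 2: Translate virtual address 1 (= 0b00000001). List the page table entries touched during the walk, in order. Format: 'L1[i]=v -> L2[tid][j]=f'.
vaddr = 1 = 0b00000001
Split: l1_idx=0, l2_idx=0, offset=1

Answer: L1[0]=3 -> L2[3][0]=98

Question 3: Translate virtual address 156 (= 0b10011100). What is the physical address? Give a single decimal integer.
Answer: 364

Derivation:
vaddr = 156 = 0b10011100
Split: l1_idx=2, l2_idx=3, offset=4
L1[2] = 2
L2[2][3] = 45
paddr = 45 * 8 + 4 = 364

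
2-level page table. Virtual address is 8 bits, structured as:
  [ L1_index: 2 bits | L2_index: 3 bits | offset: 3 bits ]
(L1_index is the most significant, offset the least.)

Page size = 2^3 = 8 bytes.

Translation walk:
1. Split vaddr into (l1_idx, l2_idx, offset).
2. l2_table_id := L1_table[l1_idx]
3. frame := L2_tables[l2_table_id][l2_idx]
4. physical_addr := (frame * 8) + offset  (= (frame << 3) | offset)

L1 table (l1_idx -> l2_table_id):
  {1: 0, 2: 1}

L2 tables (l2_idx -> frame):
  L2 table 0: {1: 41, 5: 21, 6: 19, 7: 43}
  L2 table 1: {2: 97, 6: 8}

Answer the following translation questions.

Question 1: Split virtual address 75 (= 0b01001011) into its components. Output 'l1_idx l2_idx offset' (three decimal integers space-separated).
Answer: 1 1 3

Derivation:
vaddr = 75 = 0b01001011
  top 2 bits -> l1_idx = 1
  next 3 bits -> l2_idx = 1
  bottom 3 bits -> offset = 3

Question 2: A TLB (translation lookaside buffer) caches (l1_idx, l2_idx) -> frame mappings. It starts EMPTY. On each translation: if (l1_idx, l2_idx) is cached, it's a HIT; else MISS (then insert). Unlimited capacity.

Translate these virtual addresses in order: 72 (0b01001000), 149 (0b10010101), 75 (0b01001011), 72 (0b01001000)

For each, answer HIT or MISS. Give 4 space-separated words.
Answer: MISS MISS HIT HIT

Derivation:
vaddr=72: (1,1) not in TLB -> MISS, insert
vaddr=149: (2,2) not in TLB -> MISS, insert
vaddr=75: (1,1) in TLB -> HIT
vaddr=72: (1,1) in TLB -> HIT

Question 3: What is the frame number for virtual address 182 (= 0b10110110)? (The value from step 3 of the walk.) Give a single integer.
Answer: 8

Derivation:
vaddr = 182: l1_idx=2, l2_idx=6
L1[2] = 1; L2[1][6] = 8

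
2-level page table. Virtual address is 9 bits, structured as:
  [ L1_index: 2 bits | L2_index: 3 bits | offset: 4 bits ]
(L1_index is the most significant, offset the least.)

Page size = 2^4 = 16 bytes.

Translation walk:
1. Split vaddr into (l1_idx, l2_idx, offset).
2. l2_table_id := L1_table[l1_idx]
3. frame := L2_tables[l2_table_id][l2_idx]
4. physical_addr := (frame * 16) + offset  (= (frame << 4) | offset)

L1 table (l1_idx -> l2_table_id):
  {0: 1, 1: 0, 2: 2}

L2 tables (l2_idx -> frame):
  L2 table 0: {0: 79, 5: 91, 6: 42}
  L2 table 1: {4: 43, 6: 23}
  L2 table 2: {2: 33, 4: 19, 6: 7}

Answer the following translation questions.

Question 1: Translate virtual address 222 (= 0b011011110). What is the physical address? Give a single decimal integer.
vaddr = 222 = 0b011011110
Split: l1_idx=1, l2_idx=5, offset=14
L1[1] = 0
L2[0][5] = 91
paddr = 91 * 16 + 14 = 1470

Answer: 1470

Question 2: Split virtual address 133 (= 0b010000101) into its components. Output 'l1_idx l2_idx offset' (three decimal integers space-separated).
Answer: 1 0 5

Derivation:
vaddr = 133 = 0b010000101
  top 2 bits -> l1_idx = 1
  next 3 bits -> l2_idx = 0
  bottom 4 bits -> offset = 5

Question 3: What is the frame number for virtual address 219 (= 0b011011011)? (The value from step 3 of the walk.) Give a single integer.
vaddr = 219: l1_idx=1, l2_idx=5
L1[1] = 0; L2[0][5] = 91

Answer: 91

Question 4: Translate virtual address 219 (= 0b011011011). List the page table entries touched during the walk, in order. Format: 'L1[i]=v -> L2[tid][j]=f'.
vaddr = 219 = 0b011011011
Split: l1_idx=1, l2_idx=5, offset=11

Answer: L1[1]=0 -> L2[0][5]=91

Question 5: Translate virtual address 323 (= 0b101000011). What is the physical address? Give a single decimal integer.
vaddr = 323 = 0b101000011
Split: l1_idx=2, l2_idx=4, offset=3
L1[2] = 2
L2[2][4] = 19
paddr = 19 * 16 + 3 = 307

Answer: 307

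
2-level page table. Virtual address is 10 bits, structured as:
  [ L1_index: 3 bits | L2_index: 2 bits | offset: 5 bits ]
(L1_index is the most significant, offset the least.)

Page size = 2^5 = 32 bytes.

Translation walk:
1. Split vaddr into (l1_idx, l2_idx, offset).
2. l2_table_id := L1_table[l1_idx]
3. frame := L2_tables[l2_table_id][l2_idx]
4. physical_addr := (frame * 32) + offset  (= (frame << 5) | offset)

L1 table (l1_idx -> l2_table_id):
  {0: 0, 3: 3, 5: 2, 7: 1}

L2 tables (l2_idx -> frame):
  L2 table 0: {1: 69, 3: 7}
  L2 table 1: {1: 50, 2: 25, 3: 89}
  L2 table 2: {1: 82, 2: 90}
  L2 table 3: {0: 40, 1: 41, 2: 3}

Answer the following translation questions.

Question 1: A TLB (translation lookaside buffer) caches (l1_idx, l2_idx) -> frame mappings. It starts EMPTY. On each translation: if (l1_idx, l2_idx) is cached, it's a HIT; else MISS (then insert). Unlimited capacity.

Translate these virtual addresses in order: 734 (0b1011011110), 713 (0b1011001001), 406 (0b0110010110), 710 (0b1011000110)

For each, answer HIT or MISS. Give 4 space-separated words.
vaddr=734: (5,2) not in TLB -> MISS, insert
vaddr=713: (5,2) in TLB -> HIT
vaddr=406: (3,0) not in TLB -> MISS, insert
vaddr=710: (5,2) in TLB -> HIT

Answer: MISS HIT MISS HIT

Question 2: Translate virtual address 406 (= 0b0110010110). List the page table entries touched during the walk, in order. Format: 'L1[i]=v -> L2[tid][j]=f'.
Answer: L1[3]=3 -> L2[3][0]=40

Derivation:
vaddr = 406 = 0b0110010110
Split: l1_idx=3, l2_idx=0, offset=22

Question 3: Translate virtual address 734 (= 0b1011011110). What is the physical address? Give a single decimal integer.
Answer: 2910

Derivation:
vaddr = 734 = 0b1011011110
Split: l1_idx=5, l2_idx=2, offset=30
L1[5] = 2
L2[2][2] = 90
paddr = 90 * 32 + 30 = 2910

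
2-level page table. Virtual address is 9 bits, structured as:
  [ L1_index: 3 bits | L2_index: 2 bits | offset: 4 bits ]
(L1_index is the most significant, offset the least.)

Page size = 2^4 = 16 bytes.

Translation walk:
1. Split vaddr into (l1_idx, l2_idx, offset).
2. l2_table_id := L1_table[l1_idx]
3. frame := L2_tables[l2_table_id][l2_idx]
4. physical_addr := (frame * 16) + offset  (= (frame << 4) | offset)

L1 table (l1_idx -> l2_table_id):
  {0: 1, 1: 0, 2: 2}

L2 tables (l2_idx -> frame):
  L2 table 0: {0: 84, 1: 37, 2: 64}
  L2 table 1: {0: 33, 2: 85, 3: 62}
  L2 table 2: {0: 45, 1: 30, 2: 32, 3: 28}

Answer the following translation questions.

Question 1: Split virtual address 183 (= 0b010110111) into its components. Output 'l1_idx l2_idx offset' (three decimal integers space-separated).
vaddr = 183 = 0b010110111
  top 3 bits -> l1_idx = 2
  next 2 bits -> l2_idx = 3
  bottom 4 bits -> offset = 7

Answer: 2 3 7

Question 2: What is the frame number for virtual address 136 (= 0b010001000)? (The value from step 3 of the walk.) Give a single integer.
vaddr = 136: l1_idx=2, l2_idx=0
L1[2] = 2; L2[2][0] = 45

Answer: 45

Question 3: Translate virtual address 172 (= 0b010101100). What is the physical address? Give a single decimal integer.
Answer: 524

Derivation:
vaddr = 172 = 0b010101100
Split: l1_idx=2, l2_idx=2, offset=12
L1[2] = 2
L2[2][2] = 32
paddr = 32 * 16 + 12 = 524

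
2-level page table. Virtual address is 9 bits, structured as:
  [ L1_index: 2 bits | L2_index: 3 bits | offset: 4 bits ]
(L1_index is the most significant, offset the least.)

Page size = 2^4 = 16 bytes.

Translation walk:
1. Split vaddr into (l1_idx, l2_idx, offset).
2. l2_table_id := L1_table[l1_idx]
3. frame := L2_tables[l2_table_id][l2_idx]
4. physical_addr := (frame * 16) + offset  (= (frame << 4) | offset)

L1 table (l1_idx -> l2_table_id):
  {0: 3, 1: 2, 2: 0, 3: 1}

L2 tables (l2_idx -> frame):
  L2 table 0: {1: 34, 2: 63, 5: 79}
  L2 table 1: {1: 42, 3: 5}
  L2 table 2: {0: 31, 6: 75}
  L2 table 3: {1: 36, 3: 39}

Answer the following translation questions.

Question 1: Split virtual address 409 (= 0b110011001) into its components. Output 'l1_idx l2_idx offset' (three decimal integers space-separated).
Answer: 3 1 9

Derivation:
vaddr = 409 = 0b110011001
  top 2 bits -> l1_idx = 3
  next 3 bits -> l2_idx = 1
  bottom 4 bits -> offset = 9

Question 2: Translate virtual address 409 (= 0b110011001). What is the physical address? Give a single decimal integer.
Answer: 681

Derivation:
vaddr = 409 = 0b110011001
Split: l1_idx=3, l2_idx=1, offset=9
L1[3] = 1
L2[1][1] = 42
paddr = 42 * 16 + 9 = 681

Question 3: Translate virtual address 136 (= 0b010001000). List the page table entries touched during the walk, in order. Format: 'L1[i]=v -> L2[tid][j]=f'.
vaddr = 136 = 0b010001000
Split: l1_idx=1, l2_idx=0, offset=8

Answer: L1[1]=2 -> L2[2][0]=31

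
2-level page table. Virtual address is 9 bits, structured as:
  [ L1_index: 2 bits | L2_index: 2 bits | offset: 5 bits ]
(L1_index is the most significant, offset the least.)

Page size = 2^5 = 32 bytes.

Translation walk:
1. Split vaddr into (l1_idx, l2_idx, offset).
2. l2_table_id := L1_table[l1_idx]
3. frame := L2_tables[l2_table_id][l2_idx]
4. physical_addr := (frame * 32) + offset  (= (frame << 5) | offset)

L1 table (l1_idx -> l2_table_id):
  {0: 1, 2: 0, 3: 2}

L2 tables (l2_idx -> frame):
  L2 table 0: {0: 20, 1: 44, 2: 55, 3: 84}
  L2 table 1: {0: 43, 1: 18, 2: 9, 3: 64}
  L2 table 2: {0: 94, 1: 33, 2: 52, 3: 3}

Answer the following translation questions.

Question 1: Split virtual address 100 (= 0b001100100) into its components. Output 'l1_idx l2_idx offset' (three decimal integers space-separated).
vaddr = 100 = 0b001100100
  top 2 bits -> l1_idx = 0
  next 2 bits -> l2_idx = 3
  bottom 5 bits -> offset = 4

Answer: 0 3 4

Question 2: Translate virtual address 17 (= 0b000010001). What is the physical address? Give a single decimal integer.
vaddr = 17 = 0b000010001
Split: l1_idx=0, l2_idx=0, offset=17
L1[0] = 1
L2[1][0] = 43
paddr = 43 * 32 + 17 = 1393

Answer: 1393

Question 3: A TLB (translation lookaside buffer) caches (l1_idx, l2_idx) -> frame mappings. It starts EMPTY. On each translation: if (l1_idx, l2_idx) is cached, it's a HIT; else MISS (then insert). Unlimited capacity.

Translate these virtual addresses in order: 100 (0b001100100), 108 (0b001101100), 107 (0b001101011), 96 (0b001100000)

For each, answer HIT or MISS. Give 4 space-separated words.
vaddr=100: (0,3) not in TLB -> MISS, insert
vaddr=108: (0,3) in TLB -> HIT
vaddr=107: (0,3) in TLB -> HIT
vaddr=96: (0,3) in TLB -> HIT

Answer: MISS HIT HIT HIT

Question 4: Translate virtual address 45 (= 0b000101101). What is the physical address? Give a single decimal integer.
Answer: 589

Derivation:
vaddr = 45 = 0b000101101
Split: l1_idx=0, l2_idx=1, offset=13
L1[0] = 1
L2[1][1] = 18
paddr = 18 * 32 + 13 = 589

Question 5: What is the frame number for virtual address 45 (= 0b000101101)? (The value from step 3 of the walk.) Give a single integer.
Answer: 18

Derivation:
vaddr = 45: l1_idx=0, l2_idx=1
L1[0] = 1; L2[1][1] = 18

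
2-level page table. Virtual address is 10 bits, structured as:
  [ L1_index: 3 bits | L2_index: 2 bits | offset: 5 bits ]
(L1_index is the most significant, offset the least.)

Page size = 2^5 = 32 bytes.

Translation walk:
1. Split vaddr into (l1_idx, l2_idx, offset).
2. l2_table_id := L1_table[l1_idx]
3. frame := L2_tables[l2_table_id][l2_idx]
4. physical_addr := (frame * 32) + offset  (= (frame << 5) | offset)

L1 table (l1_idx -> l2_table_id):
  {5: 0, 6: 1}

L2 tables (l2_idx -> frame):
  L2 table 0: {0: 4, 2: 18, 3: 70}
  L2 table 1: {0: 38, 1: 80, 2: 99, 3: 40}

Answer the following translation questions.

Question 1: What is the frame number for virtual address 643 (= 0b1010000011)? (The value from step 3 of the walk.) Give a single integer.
Answer: 4

Derivation:
vaddr = 643: l1_idx=5, l2_idx=0
L1[5] = 0; L2[0][0] = 4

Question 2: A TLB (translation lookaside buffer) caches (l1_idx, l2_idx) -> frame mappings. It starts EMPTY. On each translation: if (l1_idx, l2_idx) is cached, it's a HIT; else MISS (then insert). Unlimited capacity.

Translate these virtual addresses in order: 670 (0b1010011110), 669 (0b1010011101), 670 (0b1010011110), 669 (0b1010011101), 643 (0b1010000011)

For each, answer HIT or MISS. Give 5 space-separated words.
Answer: MISS HIT HIT HIT HIT

Derivation:
vaddr=670: (5,0) not in TLB -> MISS, insert
vaddr=669: (5,0) in TLB -> HIT
vaddr=670: (5,0) in TLB -> HIT
vaddr=669: (5,0) in TLB -> HIT
vaddr=643: (5,0) in TLB -> HIT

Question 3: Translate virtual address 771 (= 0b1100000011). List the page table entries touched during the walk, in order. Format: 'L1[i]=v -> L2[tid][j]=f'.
Answer: L1[6]=1 -> L2[1][0]=38

Derivation:
vaddr = 771 = 0b1100000011
Split: l1_idx=6, l2_idx=0, offset=3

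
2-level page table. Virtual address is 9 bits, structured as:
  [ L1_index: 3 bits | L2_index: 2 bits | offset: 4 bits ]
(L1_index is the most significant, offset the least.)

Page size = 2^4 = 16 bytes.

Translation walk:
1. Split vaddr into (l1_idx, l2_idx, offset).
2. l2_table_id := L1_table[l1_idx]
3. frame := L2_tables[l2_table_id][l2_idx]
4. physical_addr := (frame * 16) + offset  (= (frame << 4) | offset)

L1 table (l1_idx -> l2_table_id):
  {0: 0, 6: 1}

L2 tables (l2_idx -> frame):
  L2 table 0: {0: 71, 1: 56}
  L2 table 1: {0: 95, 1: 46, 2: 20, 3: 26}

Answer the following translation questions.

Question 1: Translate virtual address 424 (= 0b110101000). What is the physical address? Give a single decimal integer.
vaddr = 424 = 0b110101000
Split: l1_idx=6, l2_idx=2, offset=8
L1[6] = 1
L2[1][2] = 20
paddr = 20 * 16 + 8 = 328

Answer: 328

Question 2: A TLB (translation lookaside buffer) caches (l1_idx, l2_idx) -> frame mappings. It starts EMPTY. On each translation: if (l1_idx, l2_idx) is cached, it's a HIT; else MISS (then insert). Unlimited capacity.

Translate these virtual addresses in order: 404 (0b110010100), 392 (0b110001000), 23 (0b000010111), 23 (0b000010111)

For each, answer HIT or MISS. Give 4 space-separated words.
Answer: MISS MISS MISS HIT

Derivation:
vaddr=404: (6,1) not in TLB -> MISS, insert
vaddr=392: (6,0) not in TLB -> MISS, insert
vaddr=23: (0,1) not in TLB -> MISS, insert
vaddr=23: (0,1) in TLB -> HIT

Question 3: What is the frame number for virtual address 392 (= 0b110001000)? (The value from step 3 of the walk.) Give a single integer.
Answer: 95

Derivation:
vaddr = 392: l1_idx=6, l2_idx=0
L1[6] = 1; L2[1][0] = 95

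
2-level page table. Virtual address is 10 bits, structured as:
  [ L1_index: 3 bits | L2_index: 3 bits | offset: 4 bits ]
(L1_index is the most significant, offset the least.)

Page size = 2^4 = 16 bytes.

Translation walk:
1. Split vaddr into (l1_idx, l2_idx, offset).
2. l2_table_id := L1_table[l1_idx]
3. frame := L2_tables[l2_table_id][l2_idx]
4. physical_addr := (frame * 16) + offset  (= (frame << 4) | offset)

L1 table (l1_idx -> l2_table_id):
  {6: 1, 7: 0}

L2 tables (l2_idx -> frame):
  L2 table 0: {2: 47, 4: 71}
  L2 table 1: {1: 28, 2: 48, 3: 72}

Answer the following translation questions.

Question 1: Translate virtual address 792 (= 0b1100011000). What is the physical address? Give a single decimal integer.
Answer: 456

Derivation:
vaddr = 792 = 0b1100011000
Split: l1_idx=6, l2_idx=1, offset=8
L1[6] = 1
L2[1][1] = 28
paddr = 28 * 16 + 8 = 456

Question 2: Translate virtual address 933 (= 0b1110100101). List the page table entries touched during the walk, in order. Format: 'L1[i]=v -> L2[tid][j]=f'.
vaddr = 933 = 0b1110100101
Split: l1_idx=7, l2_idx=2, offset=5

Answer: L1[7]=0 -> L2[0][2]=47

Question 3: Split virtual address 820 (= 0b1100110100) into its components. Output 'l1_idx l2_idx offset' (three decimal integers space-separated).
vaddr = 820 = 0b1100110100
  top 3 bits -> l1_idx = 6
  next 3 bits -> l2_idx = 3
  bottom 4 bits -> offset = 4

Answer: 6 3 4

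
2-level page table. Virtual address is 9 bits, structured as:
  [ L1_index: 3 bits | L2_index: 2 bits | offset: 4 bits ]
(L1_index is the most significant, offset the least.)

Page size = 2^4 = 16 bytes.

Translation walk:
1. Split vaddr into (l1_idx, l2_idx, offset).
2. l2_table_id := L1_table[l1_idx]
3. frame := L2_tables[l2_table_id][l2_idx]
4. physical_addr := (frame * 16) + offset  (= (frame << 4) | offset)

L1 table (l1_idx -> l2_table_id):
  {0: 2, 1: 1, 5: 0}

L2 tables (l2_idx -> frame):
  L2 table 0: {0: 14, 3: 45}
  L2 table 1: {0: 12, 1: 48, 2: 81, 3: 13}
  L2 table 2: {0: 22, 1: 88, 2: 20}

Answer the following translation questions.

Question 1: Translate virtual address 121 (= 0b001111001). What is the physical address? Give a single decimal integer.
Answer: 217

Derivation:
vaddr = 121 = 0b001111001
Split: l1_idx=1, l2_idx=3, offset=9
L1[1] = 1
L2[1][3] = 13
paddr = 13 * 16 + 9 = 217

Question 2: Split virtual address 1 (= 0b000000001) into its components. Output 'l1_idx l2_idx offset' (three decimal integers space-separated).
vaddr = 1 = 0b000000001
  top 3 bits -> l1_idx = 0
  next 2 bits -> l2_idx = 0
  bottom 4 bits -> offset = 1

Answer: 0 0 1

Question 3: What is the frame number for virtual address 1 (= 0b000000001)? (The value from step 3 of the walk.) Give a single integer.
vaddr = 1: l1_idx=0, l2_idx=0
L1[0] = 2; L2[2][0] = 22

Answer: 22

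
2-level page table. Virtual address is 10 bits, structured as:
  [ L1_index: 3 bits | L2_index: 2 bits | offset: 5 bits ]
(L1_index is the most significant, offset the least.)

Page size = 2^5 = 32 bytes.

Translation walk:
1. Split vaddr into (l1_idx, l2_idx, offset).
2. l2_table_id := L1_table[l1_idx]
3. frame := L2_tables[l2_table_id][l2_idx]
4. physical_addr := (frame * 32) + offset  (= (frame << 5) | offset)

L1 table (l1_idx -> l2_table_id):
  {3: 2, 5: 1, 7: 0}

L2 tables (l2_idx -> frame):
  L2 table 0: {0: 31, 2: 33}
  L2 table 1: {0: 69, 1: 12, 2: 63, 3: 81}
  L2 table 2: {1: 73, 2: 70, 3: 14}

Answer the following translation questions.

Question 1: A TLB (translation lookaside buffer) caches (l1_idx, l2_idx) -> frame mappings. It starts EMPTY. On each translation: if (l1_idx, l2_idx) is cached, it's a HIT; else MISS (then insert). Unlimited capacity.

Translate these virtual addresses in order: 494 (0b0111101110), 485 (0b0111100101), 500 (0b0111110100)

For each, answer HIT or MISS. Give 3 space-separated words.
vaddr=494: (3,3) not in TLB -> MISS, insert
vaddr=485: (3,3) in TLB -> HIT
vaddr=500: (3,3) in TLB -> HIT

Answer: MISS HIT HIT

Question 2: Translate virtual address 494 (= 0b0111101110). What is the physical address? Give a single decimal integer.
Answer: 462

Derivation:
vaddr = 494 = 0b0111101110
Split: l1_idx=3, l2_idx=3, offset=14
L1[3] = 2
L2[2][3] = 14
paddr = 14 * 32 + 14 = 462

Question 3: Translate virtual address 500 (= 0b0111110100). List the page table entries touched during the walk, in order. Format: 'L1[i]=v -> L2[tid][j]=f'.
vaddr = 500 = 0b0111110100
Split: l1_idx=3, l2_idx=3, offset=20

Answer: L1[3]=2 -> L2[2][3]=14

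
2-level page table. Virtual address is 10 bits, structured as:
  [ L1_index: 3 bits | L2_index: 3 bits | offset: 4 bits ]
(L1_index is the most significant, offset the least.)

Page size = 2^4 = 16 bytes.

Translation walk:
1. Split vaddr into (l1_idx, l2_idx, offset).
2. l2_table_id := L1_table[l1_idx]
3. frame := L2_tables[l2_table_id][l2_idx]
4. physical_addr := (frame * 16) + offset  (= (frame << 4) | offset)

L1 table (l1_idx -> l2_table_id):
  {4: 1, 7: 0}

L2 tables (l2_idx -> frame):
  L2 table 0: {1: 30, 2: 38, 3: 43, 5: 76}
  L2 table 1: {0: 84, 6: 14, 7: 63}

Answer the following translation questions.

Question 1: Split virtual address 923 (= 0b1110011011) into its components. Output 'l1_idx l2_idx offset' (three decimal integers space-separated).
vaddr = 923 = 0b1110011011
  top 3 bits -> l1_idx = 7
  next 3 bits -> l2_idx = 1
  bottom 4 bits -> offset = 11

Answer: 7 1 11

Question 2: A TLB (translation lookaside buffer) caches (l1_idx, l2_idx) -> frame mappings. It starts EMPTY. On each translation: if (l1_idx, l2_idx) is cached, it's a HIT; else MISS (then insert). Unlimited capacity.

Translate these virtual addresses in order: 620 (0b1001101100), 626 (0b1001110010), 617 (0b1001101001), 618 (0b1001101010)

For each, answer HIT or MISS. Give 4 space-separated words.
vaddr=620: (4,6) not in TLB -> MISS, insert
vaddr=626: (4,7) not in TLB -> MISS, insert
vaddr=617: (4,6) in TLB -> HIT
vaddr=618: (4,6) in TLB -> HIT

Answer: MISS MISS HIT HIT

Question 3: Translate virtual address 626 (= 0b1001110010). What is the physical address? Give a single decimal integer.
Answer: 1010

Derivation:
vaddr = 626 = 0b1001110010
Split: l1_idx=4, l2_idx=7, offset=2
L1[4] = 1
L2[1][7] = 63
paddr = 63 * 16 + 2 = 1010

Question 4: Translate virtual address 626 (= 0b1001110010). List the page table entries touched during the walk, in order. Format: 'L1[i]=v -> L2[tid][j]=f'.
Answer: L1[4]=1 -> L2[1][7]=63

Derivation:
vaddr = 626 = 0b1001110010
Split: l1_idx=4, l2_idx=7, offset=2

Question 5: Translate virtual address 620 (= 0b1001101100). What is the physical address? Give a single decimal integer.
Answer: 236

Derivation:
vaddr = 620 = 0b1001101100
Split: l1_idx=4, l2_idx=6, offset=12
L1[4] = 1
L2[1][6] = 14
paddr = 14 * 16 + 12 = 236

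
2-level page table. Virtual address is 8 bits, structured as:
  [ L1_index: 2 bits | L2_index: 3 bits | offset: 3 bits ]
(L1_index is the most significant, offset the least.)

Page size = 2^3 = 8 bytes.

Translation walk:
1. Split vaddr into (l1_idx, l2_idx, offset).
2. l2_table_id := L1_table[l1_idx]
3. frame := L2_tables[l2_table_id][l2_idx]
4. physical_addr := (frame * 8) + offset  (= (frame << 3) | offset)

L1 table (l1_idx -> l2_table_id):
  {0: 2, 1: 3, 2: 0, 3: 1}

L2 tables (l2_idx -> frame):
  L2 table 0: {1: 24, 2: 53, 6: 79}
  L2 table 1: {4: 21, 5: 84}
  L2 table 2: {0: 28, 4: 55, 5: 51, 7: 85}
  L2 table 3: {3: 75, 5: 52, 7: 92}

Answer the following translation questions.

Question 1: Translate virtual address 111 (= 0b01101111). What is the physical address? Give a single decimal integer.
vaddr = 111 = 0b01101111
Split: l1_idx=1, l2_idx=5, offset=7
L1[1] = 3
L2[3][5] = 52
paddr = 52 * 8 + 7 = 423

Answer: 423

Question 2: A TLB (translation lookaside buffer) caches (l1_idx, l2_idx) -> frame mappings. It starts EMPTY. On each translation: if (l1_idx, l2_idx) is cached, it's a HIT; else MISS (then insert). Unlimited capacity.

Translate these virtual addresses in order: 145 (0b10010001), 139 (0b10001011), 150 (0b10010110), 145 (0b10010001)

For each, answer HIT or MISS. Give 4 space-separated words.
vaddr=145: (2,2) not in TLB -> MISS, insert
vaddr=139: (2,1) not in TLB -> MISS, insert
vaddr=150: (2,2) in TLB -> HIT
vaddr=145: (2,2) in TLB -> HIT

Answer: MISS MISS HIT HIT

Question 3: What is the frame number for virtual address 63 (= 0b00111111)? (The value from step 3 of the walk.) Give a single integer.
Answer: 85

Derivation:
vaddr = 63: l1_idx=0, l2_idx=7
L1[0] = 2; L2[2][7] = 85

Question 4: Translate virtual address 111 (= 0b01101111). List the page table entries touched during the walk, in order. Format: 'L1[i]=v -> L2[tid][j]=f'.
vaddr = 111 = 0b01101111
Split: l1_idx=1, l2_idx=5, offset=7

Answer: L1[1]=3 -> L2[3][5]=52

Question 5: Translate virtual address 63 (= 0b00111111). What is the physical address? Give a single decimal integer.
Answer: 687

Derivation:
vaddr = 63 = 0b00111111
Split: l1_idx=0, l2_idx=7, offset=7
L1[0] = 2
L2[2][7] = 85
paddr = 85 * 8 + 7 = 687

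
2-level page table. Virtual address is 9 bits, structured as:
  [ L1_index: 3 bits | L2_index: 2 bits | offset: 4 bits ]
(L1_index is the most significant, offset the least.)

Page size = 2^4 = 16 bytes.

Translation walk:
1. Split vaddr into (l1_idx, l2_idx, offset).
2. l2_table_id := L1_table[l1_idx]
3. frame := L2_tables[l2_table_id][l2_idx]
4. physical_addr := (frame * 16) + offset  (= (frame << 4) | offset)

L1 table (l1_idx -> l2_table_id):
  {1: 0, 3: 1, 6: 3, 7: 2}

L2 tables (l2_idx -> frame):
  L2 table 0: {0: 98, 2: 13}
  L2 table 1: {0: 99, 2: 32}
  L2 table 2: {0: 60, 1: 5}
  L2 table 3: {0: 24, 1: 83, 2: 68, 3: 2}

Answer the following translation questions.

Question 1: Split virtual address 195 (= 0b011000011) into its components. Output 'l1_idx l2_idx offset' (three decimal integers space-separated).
vaddr = 195 = 0b011000011
  top 3 bits -> l1_idx = 3
  next 2 bits -> l2_idx = 0
  bottom 4 bits -> offset = 3

Answer: 3 0 3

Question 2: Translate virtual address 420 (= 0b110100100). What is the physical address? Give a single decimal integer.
Answer: 1092

Derivation:
vaddr = 420 = 0b110100100
Split: l1_idx=6, l2_idx=2, offset=4
L1[6] = 3
L2[3][2] = 68
paddr = 68 * 16 + 4 = 1092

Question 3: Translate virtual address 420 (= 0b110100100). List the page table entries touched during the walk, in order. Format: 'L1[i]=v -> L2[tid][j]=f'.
Answer: L1[6]=3 -> L2[3][2]=68

Derivation:
vaddr = 420 = 0b110100100
Split: l1_idx=6, l2_idx=2, offset=4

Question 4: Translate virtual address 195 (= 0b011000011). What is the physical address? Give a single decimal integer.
Answer: 1587

Derivation:
vaddr = 195 = 0b011000011
Split: l1_idx=3, l2_idx=0, offset=3
L1[3] = 1
L2[1][0] = 99
paddr = 99 * 16 + 3 = 1587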